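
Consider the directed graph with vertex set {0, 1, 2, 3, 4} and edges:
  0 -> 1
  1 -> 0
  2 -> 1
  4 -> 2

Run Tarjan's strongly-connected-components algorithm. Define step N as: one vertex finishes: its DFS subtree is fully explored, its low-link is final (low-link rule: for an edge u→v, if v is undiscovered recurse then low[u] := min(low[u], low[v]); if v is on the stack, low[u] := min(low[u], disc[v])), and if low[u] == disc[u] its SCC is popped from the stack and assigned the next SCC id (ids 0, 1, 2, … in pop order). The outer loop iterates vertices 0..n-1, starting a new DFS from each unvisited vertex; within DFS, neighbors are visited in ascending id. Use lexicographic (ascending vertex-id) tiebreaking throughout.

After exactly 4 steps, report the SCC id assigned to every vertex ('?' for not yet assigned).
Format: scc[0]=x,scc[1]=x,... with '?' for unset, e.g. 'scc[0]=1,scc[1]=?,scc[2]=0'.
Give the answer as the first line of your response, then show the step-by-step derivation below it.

scc[0]=0,scc[1]=0,scc[2]=1,scc[3]=2,scc[4]=?

step 1: low=(low[0]=0,low[1]=0,low[2]=?,low[3]=?,low[4]=?); scc=(scc[0]=?,scc[1]=?,scc[2]=?,scc[3]=?,scc[4]=?)
step 2: low=(low[0]=0,low[1]=0,low[2]=?,low[3]=?,low[4]=?); scc=(scc[0]=0,scc[1]=0,scc[2]=?,scc[3]=?,scc[4]=?)
step 3: low=(low[0]=0,low[1]=0,low[2]=2,low[3]=?,low[4]=?); scc=(scc[0]=0,scc[1]=0,scc[2]=1,scc[3]=?,scc[4]=?)
step 4: low=(low[0]=0,low[1]=0,low[2]=2,low[3]=3,low[4]=?); scc=(scc[0]=0,scc[1]=0,scc[2]=1,scc[3]=2,scc[4]=?)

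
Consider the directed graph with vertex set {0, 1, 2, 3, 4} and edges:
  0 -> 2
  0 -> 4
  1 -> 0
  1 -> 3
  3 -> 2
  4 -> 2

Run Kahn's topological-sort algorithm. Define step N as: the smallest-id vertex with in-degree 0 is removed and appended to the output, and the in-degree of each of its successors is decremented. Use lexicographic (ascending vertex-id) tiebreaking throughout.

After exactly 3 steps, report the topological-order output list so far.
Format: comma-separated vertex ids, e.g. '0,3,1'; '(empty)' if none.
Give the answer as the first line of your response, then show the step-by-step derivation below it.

1,0,3

step 1: output 1; order=[1]; indeg=(0,0,3,0,1)
step 2: output 0; order=[1,0]; indeg=(0,0,2,0,0)
step 3: output 3; order=[1,0,3]; indeg=(0,0,1,0,0)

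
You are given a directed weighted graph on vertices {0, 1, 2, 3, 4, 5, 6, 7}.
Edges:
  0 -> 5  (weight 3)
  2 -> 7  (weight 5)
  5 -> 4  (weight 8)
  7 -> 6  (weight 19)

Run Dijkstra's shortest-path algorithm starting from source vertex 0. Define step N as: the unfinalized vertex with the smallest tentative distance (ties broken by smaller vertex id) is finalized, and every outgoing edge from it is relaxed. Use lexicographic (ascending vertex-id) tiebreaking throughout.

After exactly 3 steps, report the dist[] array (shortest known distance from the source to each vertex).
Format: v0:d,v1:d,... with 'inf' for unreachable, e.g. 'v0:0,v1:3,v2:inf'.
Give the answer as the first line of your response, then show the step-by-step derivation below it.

v0:0,v1:inf,v2:inf,v3:inf,v4:11,v5:3,v6:inf,v7:inf

step 1: dist = v0:0,v1:inf,v2:inf,v3:inf,v4:inf,v5:3,v6:inf,v7:inf
step 2: dist = v0:0,v1:inf,v2:inf,v3:inf,v4:11,v5:3,v6:inf,v7:inf
step 3: dist = v0:0,v1:inf,v2:inf,v3:inf,v4:11,v5:3,v6:inf,v7:inf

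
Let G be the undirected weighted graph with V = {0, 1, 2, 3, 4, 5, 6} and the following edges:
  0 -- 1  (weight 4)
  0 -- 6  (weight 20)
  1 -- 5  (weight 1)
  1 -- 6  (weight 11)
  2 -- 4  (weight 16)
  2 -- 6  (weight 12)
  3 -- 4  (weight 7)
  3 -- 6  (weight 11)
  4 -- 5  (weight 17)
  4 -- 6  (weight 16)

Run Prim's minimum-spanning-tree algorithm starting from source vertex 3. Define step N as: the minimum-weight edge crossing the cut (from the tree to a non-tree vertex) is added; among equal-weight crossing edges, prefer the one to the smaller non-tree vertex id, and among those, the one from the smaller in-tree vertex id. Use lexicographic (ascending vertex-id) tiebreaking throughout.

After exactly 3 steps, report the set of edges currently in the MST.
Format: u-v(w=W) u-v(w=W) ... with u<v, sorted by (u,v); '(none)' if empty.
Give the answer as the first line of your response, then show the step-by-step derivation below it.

1-6(w=11) 3-4(w=7) 3-6(w=11)

step 1: add edge 3-4 (w=7); MST = {3-4(w=7)}
step 2: add edge 3-6 (w=11); MST = {3-4(w=7) 3-6(w=11)}
step 3: add edge 1-6 (w=11); MST = {1-6(w=11) 3-4(w=7) 3-6(w=11)}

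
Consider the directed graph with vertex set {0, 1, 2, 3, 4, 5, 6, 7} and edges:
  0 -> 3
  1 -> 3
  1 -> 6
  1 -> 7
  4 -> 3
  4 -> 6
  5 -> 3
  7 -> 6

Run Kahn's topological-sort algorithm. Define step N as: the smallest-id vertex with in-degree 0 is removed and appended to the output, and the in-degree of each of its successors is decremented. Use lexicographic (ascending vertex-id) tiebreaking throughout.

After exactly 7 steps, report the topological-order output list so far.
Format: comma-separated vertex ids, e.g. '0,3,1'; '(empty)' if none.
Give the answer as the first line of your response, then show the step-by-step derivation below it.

0,1,2,4,5,3,7

step 1: output 0; order=[0]; indeg=(0,0,0,3,0,0,3,1)
step 2: output 1; order=[0,1]; indeg=(0,0,0,2,0,0,2,0)
step 3: output 2; order=[0,1,2]; indeg=(0,0,0,2,0,0,2,0)
step 4: output 4; order=[0,1,2,4]; indeg=(0,0,0,1,0,0,1,0)
step 5: output 5; order=[0,1,2,4,5]; indeg=(0,0,0,0,0,0,1,0)
step 6: output 3; order=[0,1,2,4,5,3]; indeg=(0,0,0,0,0,0,1,0)
step 7: output 7; order=[0,1,2,4,5,3,7]; indeg=(0,0,0,0,0,0,0,0)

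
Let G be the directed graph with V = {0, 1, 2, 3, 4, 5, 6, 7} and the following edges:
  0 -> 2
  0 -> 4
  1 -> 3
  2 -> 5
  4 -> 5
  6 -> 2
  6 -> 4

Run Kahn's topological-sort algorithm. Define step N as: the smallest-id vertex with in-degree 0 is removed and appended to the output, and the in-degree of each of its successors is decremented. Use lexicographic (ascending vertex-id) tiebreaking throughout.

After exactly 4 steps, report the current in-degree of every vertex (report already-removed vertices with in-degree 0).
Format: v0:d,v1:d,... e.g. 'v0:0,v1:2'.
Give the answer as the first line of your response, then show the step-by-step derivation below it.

v0:0,v1:0,v2:0,v3:0,v4:0,v5:2,v6:0,v7:0

step 1: output 0; order=[0]; indeg=(0,0,1,1,1,2,0,0)
step 2: output 1; order=[0,1]; indeg=(0,0,1,0,1,2,0,0)
step 3: output 3; order=[0,1,3]; indeg=(0,0,1,0,1,2,0,0)
step 4: output 6; order=[0,1,3,6]; indeg=(0,0,0,0,0,2,0,0)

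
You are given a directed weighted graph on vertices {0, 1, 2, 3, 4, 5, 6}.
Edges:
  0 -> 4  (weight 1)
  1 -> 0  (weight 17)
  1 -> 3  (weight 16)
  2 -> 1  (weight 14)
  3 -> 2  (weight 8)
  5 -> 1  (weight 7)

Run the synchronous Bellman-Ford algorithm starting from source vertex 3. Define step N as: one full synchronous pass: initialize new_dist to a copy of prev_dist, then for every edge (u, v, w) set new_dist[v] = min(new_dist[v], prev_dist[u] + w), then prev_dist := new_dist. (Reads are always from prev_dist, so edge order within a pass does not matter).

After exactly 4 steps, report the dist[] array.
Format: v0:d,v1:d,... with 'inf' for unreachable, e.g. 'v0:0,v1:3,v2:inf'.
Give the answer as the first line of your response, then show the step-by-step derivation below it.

v0:39,v1:22,v2:8,v3:0,v4:40,v5:inf,v6:inf

step 1: dist = v0:inf,v1:inf,v2:8,v3:0,v4:inf,v5:inf,v6:inf
step 2: dist = v0:inf,v1:22,v2:8,v3:0,v4:inf,v5:inf,v6:inf
step 3: dist = v0:39,v1:22,v2:8,v3:0,v4:inf,v5:inf,v6:inf
step 4: dist = v0:39,v1:22,v2:8,v3:0,v4:40,v5:inf,v6:inf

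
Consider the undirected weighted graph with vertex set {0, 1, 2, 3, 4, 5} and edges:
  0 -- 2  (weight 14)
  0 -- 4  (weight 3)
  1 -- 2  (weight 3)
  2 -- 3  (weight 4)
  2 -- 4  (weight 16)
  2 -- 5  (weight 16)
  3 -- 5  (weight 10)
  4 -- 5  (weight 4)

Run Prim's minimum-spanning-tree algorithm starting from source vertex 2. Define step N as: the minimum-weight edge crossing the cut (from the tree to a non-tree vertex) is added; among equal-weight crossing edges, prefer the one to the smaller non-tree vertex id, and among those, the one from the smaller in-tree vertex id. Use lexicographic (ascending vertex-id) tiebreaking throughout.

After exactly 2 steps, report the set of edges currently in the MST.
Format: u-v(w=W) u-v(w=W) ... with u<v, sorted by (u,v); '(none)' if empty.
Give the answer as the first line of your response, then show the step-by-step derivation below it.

1-2(w=3) 2-3(w=4)

step 1: add edge 1-2 (w=3); MST = {1-2(w=3)}
step 2: add edge 2-3 (w=4); MST = {1-2(w=3) 2-3(w=4)}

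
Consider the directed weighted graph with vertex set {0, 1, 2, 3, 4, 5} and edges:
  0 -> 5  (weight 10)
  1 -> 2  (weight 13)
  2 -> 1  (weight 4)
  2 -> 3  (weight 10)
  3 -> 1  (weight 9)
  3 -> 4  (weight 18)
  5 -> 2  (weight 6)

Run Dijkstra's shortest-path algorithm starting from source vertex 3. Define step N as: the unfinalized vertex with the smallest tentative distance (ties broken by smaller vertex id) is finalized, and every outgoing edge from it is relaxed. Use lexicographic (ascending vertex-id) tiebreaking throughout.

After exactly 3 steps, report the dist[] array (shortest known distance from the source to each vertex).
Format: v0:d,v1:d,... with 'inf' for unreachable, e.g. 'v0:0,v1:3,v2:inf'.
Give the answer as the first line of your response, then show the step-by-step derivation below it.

v0:inf,v1:9,v2:22,v3:0,v4:18,v5:inf

step 1: dist = v0:inf,v1:9,v2:inf,v3:0,v4:18,v5:inf
step 2: dist = v0:inf,v1:9,v2:22,v3:0,v4:18,v5:inf
step 3: dist = v0:inf,v1:9,v2:22,v3:0,v4:18,v5:inf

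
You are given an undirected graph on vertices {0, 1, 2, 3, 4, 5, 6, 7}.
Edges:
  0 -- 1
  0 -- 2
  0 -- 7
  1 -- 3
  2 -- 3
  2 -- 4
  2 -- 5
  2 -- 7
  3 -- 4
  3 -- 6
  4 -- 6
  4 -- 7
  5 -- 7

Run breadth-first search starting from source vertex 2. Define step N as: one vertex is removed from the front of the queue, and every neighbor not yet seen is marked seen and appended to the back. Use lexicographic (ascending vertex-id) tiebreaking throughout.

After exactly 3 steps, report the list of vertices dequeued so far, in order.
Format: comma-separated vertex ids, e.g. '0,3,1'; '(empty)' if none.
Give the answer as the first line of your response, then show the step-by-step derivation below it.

2,0,3

step 1: dequeue 2; queue=[0,3,4,5,7]; order=2
step 2: dequeue 0; queue=[3,4,5,7,1]; order=2,0
step 3: dequeue 3; queue=[4,5,7,1,6]; order=2,0,3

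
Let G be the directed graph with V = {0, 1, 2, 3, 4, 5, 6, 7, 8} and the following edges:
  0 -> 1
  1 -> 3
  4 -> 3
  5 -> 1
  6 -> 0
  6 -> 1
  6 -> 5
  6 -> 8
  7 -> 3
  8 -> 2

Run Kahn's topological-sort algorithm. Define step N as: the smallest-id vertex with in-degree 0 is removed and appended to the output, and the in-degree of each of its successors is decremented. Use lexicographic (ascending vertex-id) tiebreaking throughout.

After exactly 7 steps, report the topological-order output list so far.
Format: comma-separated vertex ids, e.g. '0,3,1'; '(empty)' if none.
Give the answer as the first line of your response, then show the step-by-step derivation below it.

4,6,0,5,1,7,3

step 1: output 4; order=[4]; indeg=(1,3,1,2,0,1,0,0,1)
step 2: output 6; order=[4,6]; indeg=(0,2,1,2,0,0,0,0,0)
step 3: output 0; order=[4,6,0]; indeg=(0,1,1,2,0,0,0,0,0)
step 4: output 5; order=[4,6,0,5]; indeg=(0,0,1,2,0,0,0,0,0)
step 5: output 1; order=[4,6,0,5,1]; indeg=(0,0,1,1,0,0,0,0,0)
step 6: output 7; order=[4,6,0,5,1,7]; indeg=(0,0,1,0,0,0,0,0,0)
step 7: output 3; order=[4,6,0,5,1,7,3]; indeg=(0,0,1,0,0,0,0,0,0)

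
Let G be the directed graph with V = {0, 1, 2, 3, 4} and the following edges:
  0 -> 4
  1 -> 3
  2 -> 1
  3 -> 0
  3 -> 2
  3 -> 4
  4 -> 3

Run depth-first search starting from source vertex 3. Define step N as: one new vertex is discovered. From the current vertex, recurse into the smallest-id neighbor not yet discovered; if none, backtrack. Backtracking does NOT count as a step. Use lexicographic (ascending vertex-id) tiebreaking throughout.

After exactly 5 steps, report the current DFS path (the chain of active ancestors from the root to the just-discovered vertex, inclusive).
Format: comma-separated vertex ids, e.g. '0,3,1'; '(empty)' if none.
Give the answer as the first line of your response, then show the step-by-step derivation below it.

3,2,1

step 1: discover 3; path=3; order=3
step 2: discover 0; path=3>0; order=3,0
step 3: discover 4; path=3>0>4; order=3,0,4
step 4: discover 2; path=3>2; order=3,0,4,2
step 5: discover 1; path=3>2>1; order=3,0,4,2,1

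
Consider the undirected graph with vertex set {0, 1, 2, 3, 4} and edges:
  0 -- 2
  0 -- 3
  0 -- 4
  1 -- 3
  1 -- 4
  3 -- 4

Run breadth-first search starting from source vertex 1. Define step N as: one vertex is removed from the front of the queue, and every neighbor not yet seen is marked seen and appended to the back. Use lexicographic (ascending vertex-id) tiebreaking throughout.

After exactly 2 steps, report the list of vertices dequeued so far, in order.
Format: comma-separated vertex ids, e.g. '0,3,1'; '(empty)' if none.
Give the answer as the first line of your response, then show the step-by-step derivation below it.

1,3

step 1: dequeue 1; queue=[3,4]; order=1
step 2: dequeue 3; queue=[4,0]; order=1,3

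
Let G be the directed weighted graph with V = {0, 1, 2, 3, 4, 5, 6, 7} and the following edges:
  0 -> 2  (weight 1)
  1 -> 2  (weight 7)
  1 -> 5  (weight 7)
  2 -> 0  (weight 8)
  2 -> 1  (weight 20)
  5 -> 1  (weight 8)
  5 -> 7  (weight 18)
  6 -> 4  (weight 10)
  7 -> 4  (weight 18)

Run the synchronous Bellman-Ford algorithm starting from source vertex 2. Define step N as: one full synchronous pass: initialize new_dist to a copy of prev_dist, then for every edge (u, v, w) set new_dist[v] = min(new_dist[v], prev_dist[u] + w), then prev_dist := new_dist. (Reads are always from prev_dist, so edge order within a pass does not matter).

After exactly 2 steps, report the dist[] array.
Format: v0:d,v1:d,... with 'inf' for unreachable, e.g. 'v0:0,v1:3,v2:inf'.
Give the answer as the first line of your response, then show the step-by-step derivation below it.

v0:8,v1:20,v2:0,v3:inf,v4:inf,v5:27,v6:inf,v7:inf

step 1: dist = v0:8,v1:20,v2:0,v3:inf,v4:inf,v5:inf,v6:inf,v7:inf
step 2: dist = v0:8,v1:20,v2:0,v3:inf,v4:inf,v5:27,v6:inf,v7:inf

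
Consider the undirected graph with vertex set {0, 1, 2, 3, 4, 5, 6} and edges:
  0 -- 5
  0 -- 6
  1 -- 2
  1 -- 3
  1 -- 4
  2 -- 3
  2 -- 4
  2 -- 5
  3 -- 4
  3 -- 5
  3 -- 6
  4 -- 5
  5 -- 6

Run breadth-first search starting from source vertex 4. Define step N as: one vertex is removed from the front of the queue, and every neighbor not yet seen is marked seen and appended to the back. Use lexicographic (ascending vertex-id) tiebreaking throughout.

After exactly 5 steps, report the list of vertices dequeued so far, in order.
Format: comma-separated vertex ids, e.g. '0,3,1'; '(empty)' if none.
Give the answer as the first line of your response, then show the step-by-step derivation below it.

4,1,2,3,5

step 1: dequeue 4; queue=[1,2,3,5]; order=4
step 2: dequeue 1; queue=[2,3,5]; order=4,1
step 3: dequeue 2; queue=[3,5]; order=4,1,2
step 4: dequeue 3; queue=[5,6]; order=4,1,2,3
step 5: dequeue 5; queue=[6,0]; order=4,1,2,3,5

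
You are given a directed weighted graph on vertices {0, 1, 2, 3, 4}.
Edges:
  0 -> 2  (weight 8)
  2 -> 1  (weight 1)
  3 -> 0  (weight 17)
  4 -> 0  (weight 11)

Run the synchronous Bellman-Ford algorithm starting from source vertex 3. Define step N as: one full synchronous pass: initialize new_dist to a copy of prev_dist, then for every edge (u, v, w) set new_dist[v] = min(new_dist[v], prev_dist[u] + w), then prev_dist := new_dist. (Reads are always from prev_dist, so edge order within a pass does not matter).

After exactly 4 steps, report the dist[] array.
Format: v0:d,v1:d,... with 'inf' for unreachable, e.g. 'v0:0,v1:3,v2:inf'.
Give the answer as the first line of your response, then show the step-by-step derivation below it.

v0:17,v1:26,v2:25,v3:0,v4:inf

step 1: dist = v0:17,v1:inf,v2:inf,v3:0,v4:inf
step 2: dist = v0:17,v1:inf,v2:25,v3:0,v4:inf
step 3: dist = v0:17,v1:26,v2:25,v3:0,v4:inf
step 4: dist = v0:17,v1:26,v2:25,v3:0,v4:inf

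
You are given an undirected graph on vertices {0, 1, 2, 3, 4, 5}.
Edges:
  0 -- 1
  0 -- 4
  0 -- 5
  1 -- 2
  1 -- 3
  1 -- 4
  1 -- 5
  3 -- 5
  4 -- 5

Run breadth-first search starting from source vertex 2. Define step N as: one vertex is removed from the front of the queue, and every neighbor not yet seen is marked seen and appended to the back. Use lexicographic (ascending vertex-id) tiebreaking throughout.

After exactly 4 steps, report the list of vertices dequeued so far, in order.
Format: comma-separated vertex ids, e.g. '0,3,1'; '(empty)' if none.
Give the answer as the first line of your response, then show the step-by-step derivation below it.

2,1,0,3

step 1: dequeue 2; queue=[1]; order=2
step 2: dequeue 1; queue=[0,3,4,5]; order=2,1
step 3: dequeue 0; queue=[3,4,5]; order=2,1,0
step 4: dequeue 3; queue=[4,5]; order=2,1,0,3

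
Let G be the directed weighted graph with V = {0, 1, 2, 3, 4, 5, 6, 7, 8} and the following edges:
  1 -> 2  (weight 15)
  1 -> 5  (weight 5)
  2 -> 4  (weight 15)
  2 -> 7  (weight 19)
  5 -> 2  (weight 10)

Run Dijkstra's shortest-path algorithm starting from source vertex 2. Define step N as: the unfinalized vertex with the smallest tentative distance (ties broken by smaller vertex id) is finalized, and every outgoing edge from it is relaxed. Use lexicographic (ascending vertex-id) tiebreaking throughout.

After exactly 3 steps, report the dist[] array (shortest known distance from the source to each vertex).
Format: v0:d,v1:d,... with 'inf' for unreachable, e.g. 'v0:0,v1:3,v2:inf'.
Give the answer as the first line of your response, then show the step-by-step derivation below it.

v0:inf,v1:inf,v2:0,v3:inf,v4:15,v5:inf,v6:inf,v7:19,v8:inf

step 1: dist = v0:inf,v1:inf,v2:0,v3:inf,v4:15,v5:inf,v6:inf,v7:19,v8:inf
step 2: dist = v0:inf,v1:inf,v2:0,v3:inf,v4:15,v5:inf,v6:inf,v7:19,v8:inf
step 3: dist = v0:inf,v1:inf,v2:0,v3:inf,v4:15,v5:inf,v6:inf,v7:19,v8:inf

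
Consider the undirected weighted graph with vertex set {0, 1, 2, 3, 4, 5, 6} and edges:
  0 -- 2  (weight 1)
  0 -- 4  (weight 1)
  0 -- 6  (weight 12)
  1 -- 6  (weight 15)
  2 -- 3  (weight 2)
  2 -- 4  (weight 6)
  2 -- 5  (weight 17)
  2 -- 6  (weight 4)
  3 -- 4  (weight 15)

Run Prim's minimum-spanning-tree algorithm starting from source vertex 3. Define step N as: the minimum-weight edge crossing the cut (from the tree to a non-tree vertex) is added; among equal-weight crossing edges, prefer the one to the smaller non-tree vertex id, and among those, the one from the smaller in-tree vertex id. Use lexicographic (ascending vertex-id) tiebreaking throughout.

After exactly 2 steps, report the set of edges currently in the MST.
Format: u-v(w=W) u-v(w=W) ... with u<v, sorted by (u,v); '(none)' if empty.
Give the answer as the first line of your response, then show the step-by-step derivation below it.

0-2(w=1) 2-3(w=2)

step 1: add edge 2-3 (w=2); MST = {2-3(w=2)}
step 2: add edge 0-2 (w=1); MST = {0-2(w=1) 2-3(w=2)}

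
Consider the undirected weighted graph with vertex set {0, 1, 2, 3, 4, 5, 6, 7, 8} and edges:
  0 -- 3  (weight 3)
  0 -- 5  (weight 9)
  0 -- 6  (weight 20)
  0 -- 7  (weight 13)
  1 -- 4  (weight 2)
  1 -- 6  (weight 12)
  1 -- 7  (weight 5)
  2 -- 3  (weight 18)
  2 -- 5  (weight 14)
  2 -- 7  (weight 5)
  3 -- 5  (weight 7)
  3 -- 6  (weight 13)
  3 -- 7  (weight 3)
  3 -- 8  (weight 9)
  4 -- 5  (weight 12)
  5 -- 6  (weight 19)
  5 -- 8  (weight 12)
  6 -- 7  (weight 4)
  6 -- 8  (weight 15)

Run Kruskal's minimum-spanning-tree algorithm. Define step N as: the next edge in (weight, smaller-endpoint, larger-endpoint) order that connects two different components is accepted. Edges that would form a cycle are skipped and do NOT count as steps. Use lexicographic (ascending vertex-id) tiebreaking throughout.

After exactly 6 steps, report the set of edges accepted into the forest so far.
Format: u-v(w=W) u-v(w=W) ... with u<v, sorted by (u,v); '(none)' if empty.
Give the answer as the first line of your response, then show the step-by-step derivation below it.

0-3(w=3) 1-4(w=2) 1-7(w=5) 2-7(w=5) 3-7(w=3) 6-7(w=4)

step 1: add edge 1-4 (w=2); MST = {1-4(w=2)}
step 2: add edge 0-3 (w=3); MST = {0-3(w=3) 1-4(w=2)}
step 3: add edge 3-7 (w=3); MST = {0-3(w=3) 1-4(w=2) 3-7(w=3)}
step 4: add edge 6-7 (w=4); MST = {0-3(w=3) 1-4(w=2) 3-7(w=3) 6-7(w=4)}
step 5: add edge 1-7 (w=5); MST = {0-3(w=3) 1-4(w=2) 1-7(w=5) 3-7(w=3) 6-7(w=4)}
step 6: add edge 2-7 (w=5); MST = {0-3(w=3) 1-4(w=2) 1-7(w=5) 2-7(w=5) 3-7(w=3) 6-7(w=4)}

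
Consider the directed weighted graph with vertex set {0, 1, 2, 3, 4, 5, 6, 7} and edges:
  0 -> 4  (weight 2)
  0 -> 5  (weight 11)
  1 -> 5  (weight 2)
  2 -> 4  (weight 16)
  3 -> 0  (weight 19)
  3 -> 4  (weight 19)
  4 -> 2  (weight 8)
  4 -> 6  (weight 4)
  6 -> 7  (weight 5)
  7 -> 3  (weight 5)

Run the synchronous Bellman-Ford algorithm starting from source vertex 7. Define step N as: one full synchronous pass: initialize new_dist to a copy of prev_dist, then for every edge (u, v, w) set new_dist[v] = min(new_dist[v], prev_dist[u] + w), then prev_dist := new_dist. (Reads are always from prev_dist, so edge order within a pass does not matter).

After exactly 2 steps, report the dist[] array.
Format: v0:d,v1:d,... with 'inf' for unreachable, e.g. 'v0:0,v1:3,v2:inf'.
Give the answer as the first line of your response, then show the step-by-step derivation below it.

v0:24,v1:inf,v2:inf,v3:5,v4:24,v5:inf,v6:inf,v7:0

step 1: dist = v0:inf,v1:inf,v2:inf,v3:5,v4:inf,v5:inf,v6:inf,v7:0
step 2: dist = v0:24,v1:inf,v2:inf,v3:5,v4:24,v5:inf,v6:inf,v7:0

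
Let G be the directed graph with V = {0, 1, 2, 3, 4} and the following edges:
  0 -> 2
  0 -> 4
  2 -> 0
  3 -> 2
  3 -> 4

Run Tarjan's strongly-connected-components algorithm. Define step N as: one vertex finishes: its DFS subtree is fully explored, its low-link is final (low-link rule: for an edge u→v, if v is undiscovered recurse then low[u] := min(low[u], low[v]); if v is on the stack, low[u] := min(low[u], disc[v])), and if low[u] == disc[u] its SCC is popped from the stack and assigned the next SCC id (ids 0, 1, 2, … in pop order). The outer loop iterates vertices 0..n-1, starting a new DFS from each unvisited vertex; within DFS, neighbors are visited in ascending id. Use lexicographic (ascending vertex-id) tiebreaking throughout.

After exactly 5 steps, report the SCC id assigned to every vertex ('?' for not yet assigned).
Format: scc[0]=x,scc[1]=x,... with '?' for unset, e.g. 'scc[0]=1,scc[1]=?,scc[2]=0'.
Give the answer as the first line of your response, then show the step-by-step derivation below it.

scc[0]=1,scc[1]=2,scc[2]=1,scc[3]=3,scc[4]=0

step 1: low=(low[0]=0,low[1]=?,low[2]=0,low[3]=?,low[4]=?); scc=(scc[0]=?,scc[1]=?,scc[2]=?,scc[3]=?,scc[4]=?)
step 2: low=(low[0]=0,low[1]=?,low[2]=0,low[3]=?,low[4]=2); scc=(scc[0]=?,scc[1]=?,scc[2]=?,scc[3]=?,scc[4]=0)
step 3: low=(low[0]=0,low[1]=?,low[2]=0,low[3]=?,low[4]=2); scc=(scc[0]=1,scc[1]=?,scc[2]=1,scc[3]=?,scc[4]=0)
step 4: low=(low[0]=0,low[1]=3,low[2]=0,low[3]=?,low[4]=2); scc=(scc[0]=1,scc[1]=2,scc[2]=1,scc[3]=?,scc[4]=0)
step 5: low=(low[0]=0,low[1]=3,low[2]=0,low[3]=4,low[4]=2); scc=(scc[0]=1,scc[1]=2,scc[2]=1,scc[3]=3,scc[4]=0)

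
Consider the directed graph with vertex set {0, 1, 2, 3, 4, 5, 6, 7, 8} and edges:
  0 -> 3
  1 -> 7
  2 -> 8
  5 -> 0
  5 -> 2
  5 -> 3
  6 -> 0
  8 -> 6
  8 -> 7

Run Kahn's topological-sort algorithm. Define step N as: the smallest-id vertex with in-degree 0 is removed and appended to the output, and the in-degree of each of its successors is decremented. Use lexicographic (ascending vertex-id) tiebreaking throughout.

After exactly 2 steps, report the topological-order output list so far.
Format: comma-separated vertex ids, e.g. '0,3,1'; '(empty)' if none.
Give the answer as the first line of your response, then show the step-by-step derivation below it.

1,4

step 1: output 1; order=[1]; indeg=(2,0,1,2,0,0,1,1,1)
step 2: output 4; order=[1,4]; indeg=(2,0,1,2,0,0,1,1,1)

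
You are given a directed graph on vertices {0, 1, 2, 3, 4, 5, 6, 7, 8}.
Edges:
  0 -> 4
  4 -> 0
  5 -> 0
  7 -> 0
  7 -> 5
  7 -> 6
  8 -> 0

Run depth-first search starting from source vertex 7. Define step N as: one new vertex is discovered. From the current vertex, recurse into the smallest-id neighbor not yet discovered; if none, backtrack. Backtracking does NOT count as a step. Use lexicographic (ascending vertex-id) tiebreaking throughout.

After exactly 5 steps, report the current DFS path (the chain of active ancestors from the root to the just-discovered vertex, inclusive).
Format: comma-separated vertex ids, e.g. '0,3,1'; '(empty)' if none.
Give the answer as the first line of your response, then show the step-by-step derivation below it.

7,6

step 1: discover 7; path=7; order=7
step 2: discover 0; path=7>0; order=7,0
step 3: discover 4; path=7>0>4; order=7,0,4
step 4: discover 5; path=7>5; order=7,0,4,5
step 5: discover 6; path=7>6; order=7,0,4,5,6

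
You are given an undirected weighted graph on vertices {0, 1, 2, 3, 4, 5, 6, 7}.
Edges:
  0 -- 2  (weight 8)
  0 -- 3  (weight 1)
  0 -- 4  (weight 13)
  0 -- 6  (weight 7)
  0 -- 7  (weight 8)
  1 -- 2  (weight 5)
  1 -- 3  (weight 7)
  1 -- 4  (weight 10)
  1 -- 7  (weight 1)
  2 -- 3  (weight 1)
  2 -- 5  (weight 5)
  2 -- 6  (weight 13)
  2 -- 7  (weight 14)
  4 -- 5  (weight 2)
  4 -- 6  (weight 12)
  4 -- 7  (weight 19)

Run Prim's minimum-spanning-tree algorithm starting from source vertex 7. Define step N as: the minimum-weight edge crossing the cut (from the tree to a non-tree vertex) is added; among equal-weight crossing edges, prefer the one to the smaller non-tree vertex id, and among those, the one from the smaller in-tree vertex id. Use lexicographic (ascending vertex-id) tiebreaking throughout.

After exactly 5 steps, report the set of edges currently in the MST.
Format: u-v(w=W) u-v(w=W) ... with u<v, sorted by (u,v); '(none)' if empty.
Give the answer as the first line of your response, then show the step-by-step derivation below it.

0-3(w=1) 1-2(w=5) 1-7(w=1) 2-3(w=1) 2-5(w=5)

step 1: add edge 1-7 (w=1); MST = {1-7(w=1)}
step 2: add edge 1-2 (w=5); MST = {1-2(w=5) 1-7(w=1)}
step 3: add edge 2-3 (w=1); MST = {1-2(w=5) 1-7(w=1) 2-3(w=1)}
step 4: add edge 0-3 (w=1); MST = {0-3(w=1) 1-2(w=5) 1-7(w=1) 2-3(w=1)}
step 5: add edge 2-5 (w=5); MST = {0-3(w=1) 1-2(w=5) 1-7(w=1) 2-3(w=1) 2-5(w=5)}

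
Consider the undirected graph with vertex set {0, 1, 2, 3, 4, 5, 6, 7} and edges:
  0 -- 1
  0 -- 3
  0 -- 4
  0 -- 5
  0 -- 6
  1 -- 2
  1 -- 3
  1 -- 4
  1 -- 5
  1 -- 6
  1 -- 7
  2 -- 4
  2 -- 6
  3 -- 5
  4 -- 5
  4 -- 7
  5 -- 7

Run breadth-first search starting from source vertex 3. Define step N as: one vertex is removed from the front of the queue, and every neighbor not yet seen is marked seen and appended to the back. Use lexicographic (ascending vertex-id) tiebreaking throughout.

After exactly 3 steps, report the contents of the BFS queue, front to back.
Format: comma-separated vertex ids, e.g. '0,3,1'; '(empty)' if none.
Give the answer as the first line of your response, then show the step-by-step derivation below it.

5,4,6,2,7

step 1: dequeue 3; queue=[0,1,5]; order=3
step 2: dequeue 0; queue=[1,5,4,6]; order=3,0
step 3: dequeue 1; queue=[5,4,6,2,7]; order=3,0,1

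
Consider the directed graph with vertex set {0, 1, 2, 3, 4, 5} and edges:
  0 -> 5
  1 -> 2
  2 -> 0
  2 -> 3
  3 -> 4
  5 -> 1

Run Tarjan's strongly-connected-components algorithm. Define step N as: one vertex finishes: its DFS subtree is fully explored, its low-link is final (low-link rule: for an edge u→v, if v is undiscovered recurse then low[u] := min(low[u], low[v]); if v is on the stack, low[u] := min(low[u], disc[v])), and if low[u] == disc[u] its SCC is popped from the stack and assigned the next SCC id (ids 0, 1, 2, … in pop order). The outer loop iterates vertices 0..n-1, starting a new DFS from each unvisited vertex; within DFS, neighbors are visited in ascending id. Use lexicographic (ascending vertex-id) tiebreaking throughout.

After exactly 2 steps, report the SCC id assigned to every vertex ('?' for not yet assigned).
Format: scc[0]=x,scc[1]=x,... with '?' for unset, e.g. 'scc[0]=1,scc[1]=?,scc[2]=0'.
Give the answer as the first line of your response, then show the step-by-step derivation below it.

scc[0]=?,scc[1]=?,scc[2]=?,scc[3]=1,scc[4]=0,scc[5]=?

step 1: low=(low[0]=0,low[1]=2,low[2]=0,low[3]=4,low[4]=5,low[5]=1); scc=(scc[0]=?,scc[1]=?,scc[2]=?,scc[3]=?,scc[4]=0,scc[5]=?)
step 2: low=(low[0]=0,low[1]=2,low[2]=0,low[3]=4,low[4]=5,low[5]=1); scc=(scc[0]=?,scc[1]=?,scc[2]=?,scc[3]=1,scc[4]=0,scc[5]=?)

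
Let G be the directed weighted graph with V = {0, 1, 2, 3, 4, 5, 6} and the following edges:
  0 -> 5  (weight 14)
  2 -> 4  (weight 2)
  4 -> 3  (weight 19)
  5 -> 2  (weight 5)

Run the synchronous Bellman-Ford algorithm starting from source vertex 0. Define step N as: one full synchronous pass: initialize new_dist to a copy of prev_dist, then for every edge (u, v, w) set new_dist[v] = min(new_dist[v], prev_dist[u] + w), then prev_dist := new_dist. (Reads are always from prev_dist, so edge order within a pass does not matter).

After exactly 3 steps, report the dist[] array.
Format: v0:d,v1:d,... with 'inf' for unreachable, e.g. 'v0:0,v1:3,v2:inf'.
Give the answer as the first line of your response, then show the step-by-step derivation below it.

v0:0,v1:inf,v2:19,v3:inf,v4:21,v5:14,v6:inf

step 1: dist = v0:0,v1:inf,v2:inf,v3:inf,v4:inf,v5:14,v6:inf
step 2: dist = v0:0,v1:inf,v2:19,v3:inf,v4:inf,v5:14,v6:inf
step 3: dist = v0:0,v1:inf,v2:19,v3:inf,v4:21,v5:14,v6:inf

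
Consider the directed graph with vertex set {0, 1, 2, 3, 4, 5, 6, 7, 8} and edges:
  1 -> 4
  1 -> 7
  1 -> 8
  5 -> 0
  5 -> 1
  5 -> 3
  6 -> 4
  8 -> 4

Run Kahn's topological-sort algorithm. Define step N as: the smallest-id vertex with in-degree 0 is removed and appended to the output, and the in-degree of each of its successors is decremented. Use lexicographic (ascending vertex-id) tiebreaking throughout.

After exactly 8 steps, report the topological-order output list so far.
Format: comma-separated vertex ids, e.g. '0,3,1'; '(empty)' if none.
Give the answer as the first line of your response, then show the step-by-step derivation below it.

2,5,0,1,3,6,7,8

step 1: output 2; order=[2]; indeg=(1,1,0,1,3,0,0,1,1)
step 2: output 5; order=[2,5]; indeg=(0,0,0,0,3,0,0,1,1)
step 3: output 0; order=[2,5,0]; indeg=(0,0,0,0,3,0,0,1,1)
step 4: output 1; order=[2,5,0,1]; indeg=(0,0,0,0,2,0,0,0,0)
step 5: output 3; order=[2,5,0,1,3]; indeg=(0,0,0,0,2,0,0,0,0)
step 6: output 6; order=[2,5,0,1,3,6]; indeg=(0,0,0,0,1,0,0,0,0)
step 7: output 7; order=[2,5,0,1,3,6,7]; indeg=(0,0,0,0,1,0,0,0,0)
step 8: output 8; order=[2,5,0,1,3,6,7,8]; indeg=(0,0,0,0,0,0,0,0,0)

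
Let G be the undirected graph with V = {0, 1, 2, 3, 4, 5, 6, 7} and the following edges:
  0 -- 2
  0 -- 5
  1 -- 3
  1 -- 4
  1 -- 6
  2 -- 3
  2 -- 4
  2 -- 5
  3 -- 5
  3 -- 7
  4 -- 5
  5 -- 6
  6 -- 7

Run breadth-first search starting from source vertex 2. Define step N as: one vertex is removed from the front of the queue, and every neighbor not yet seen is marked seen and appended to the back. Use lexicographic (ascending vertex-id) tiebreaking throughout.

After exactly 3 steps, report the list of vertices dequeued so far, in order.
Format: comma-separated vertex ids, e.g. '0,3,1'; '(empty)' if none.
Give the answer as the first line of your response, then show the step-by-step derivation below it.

2,0,3

step 1: dequeue 2; queue=[0,3,4,5]; order=2
step 2: dequeue 0; queue=[3,4,5]; order=2,0
step 3: dequeue 3; queue=[4,5,1,7]; order=2,0,3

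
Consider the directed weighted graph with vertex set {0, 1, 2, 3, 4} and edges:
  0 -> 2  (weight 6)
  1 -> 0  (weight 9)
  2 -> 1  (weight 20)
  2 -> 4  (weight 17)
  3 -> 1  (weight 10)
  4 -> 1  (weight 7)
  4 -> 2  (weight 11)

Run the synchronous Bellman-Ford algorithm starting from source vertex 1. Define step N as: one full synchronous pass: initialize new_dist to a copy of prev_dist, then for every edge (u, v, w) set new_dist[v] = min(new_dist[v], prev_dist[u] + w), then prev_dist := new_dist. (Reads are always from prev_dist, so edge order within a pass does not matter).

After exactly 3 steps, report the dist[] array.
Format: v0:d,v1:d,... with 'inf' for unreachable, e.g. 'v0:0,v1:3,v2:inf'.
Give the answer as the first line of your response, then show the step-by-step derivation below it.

v0:9,v1:0,v2:15,v3:inf,v4:32

step 1: dist = v0:9,v1:0,v2:inf,v3:inf,v4:inf
step 2: dist = v0:9,v1:0,v2:15,v3:inf,v4:inf
step 3: dist = v0:9,v1:0,v2:15,v3:inf,v4:32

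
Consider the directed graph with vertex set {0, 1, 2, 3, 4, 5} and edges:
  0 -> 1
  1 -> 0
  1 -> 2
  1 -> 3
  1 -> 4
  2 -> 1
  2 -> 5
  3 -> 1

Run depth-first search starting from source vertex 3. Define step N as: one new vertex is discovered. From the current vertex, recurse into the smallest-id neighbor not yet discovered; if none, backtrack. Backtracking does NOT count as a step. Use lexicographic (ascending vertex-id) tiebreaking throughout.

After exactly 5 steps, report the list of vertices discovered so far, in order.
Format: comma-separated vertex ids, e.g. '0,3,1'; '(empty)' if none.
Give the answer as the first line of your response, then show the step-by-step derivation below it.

3,1,0,2,5

step 1: discover 3; path=3; order=3
step 2: discover 1; path=3>1; order=3,1
step 3: discover 0; path=3>1>0; order=3,1,0
step 4: discover 2; path=3>1>2; order=3,1,0,2
step 5: discover 5; path=3>1>2>5; order=3,1,0,2,5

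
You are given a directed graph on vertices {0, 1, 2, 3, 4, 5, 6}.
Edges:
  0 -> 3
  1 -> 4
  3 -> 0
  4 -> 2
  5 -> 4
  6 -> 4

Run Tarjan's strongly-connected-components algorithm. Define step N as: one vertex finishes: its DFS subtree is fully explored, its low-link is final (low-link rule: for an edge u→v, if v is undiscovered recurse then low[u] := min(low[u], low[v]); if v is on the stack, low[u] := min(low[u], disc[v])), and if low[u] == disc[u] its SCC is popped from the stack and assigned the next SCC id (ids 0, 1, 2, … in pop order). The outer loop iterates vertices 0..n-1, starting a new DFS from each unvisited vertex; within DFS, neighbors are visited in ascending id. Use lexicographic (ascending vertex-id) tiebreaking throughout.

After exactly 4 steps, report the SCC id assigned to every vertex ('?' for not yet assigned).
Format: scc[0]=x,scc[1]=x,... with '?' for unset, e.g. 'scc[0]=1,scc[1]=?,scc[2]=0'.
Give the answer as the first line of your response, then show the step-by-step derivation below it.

scc[0]=0,scc[1]=?,scc[2]=1,scc[3]=0,scc[4]=2,scc[5]=?,scc[6]=?

step 1: low=(low[0]=0,low[1]=?,low[2]=?,low[3]=0,low[4]=?,low[5]=?,low[6]=?); scc=(scc[0]=?,scc[1]=?,scc[2]=?,scc[3]=?,scc[4]=?,scc[5]=?,scc[6]=?)
step 2: low=(low[0]=0,low[1]=?,low[2]=?,low[3]=0,low[4]=?,low[5]=?,low[6]=?); scc=(scc[0]=0,scc[1]=?,scc[2]=?,scc[3]=0,scc[4]=?,scc[5]=?,scc[6]=?)
step 3: low=(low[0]=0,low[1]=2,low[2]=4,low[3]=0,low[4]=3,low[5]=?,low[6]=?); scc=(scc[0]=0,scc[1]=?,scc[2]=1,scc[3]=0,scc[4]=?,scc[5]=?,scc[6]=?)
step 4: low=(low[0]=0,low[1]=2,low[2]=4,low[3]=0,low[4]=3,low[5]=?,low[6]=?); scc=(scc[0]=0,scc[1]=?,scc[2]=1,scc[3]=0,scc[4]=2,scc[5]=?,scc[6]=?)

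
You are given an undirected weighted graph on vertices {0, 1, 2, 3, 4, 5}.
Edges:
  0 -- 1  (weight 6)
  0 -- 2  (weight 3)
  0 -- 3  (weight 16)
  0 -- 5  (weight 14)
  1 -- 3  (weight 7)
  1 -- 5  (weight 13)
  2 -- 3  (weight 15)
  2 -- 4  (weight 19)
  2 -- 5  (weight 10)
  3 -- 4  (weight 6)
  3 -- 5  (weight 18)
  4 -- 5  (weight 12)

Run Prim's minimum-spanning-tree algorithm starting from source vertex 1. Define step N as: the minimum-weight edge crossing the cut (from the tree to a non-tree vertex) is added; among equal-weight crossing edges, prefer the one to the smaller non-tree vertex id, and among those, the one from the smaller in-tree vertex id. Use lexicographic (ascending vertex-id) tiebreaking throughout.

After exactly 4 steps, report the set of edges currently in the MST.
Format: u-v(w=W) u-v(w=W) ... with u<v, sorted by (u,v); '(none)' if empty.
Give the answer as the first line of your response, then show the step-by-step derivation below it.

0-1(w=6) 0-2(w=3) 1-3(w=7) 3-4(w=6)

step 1: add edge 0-1 (w=6); MST = {0-1(w=6)}
step 2: add edge 0-2 (w=3); MST = {0-1(w=6) 0-2(w=3)}
step 3: add edge 1-3 (w=7); MST = {0-1(w=6) 0-2(w=3) 1-3(w=7)}
step 4: add edge 3-4 (w=6); MST = {0-1(w=6) 0-2(w=3) 1-3(w=7) 3-4(w=6)}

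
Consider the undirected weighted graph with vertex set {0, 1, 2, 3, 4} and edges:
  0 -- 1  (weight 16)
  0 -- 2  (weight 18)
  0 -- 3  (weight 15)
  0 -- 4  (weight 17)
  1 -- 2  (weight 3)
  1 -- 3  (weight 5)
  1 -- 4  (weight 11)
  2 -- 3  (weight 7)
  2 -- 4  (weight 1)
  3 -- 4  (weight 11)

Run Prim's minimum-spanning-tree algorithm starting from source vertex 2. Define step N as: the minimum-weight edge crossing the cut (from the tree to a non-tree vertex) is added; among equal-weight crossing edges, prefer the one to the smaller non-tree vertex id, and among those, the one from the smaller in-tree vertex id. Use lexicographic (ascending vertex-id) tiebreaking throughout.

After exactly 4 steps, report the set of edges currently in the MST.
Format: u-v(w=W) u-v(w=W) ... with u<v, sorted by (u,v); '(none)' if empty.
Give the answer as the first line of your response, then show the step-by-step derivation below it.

0-3(w=15) 1-2(w=3) 1-3(w=5) 2-4(w=1)

step 1: add edge 2-4 (w=1); MST = {2-4(w=1)}
step 2: add edge 1-2 (w=3); MST = {1-2(w=3) 2-4(w=1)}
step 3: add edge 1-3 (w=5); MST = {1-2(w=3) 1-3(w=5) 2-4(w=1)}
step 4: add edge 0-3 (w=15); MST = {0-3(w=15) 1-2(w=3) 1-3(w=5) 2-4(w=1)}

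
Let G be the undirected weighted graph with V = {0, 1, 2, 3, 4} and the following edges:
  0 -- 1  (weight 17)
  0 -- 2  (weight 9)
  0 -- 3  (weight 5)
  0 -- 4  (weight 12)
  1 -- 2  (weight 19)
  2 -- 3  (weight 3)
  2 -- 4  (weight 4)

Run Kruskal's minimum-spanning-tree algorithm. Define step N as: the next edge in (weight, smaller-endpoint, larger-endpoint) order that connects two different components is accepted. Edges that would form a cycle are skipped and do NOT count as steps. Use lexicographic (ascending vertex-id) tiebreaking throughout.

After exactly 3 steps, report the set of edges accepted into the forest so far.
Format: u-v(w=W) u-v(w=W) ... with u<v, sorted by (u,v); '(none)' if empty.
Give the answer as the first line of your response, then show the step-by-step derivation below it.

0-3(w=5) 2-3(w=3) 2-4(w=4)

step 1: add edge 2-3 (w=3); MST = {2-3(w=3)}
step 2: add edge 2-4 (w=4); MST = {2-3(w=3) 2-4(w=4)}
step 3: add edge 0-3 (w=5); MST = {0-3(w=5) 2-3(w=3) 2-4(w=4)}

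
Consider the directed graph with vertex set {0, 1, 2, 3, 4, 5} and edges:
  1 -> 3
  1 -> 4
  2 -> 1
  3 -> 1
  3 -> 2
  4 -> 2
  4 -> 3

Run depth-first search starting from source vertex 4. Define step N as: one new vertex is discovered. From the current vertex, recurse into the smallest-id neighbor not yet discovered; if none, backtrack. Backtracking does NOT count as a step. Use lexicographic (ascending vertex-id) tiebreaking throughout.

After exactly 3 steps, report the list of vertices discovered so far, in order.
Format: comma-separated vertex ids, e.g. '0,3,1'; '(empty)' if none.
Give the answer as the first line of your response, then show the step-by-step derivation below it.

4,2,1

step 1: discover 4; path=4; order=4
step 2: discover 2; path=4>2; order=4,2
step 3: discover 1; path=4>2>1; order=4,2,1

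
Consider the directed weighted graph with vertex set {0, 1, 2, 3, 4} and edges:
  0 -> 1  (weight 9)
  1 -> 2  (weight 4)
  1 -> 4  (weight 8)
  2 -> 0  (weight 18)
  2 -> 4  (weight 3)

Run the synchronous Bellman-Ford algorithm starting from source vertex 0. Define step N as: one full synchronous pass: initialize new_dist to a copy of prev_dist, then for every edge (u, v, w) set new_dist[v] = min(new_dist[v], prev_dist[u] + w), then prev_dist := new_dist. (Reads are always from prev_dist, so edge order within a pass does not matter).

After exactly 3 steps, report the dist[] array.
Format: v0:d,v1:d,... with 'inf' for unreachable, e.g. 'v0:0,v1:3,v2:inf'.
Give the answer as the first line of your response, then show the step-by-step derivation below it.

v0:0,v1:9,v2:13,v3:inf,v4:16

step 1: dist = v0:0,v1:9,v2:inf,v3:inf,v4:inf
step 2: dist = v0:0,v1:9,v2:13,v3:inf,v4:17
step 3: dist = v0:0,v1:9,v2:13,v3:inf,v4:16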